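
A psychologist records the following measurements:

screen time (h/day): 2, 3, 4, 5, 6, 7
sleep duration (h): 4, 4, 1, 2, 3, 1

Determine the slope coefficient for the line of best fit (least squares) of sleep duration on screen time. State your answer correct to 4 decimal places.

n = 6, Σx = 27, Σy = 15, Σxy = 59, Σx² = 139
Sxx = Σx² − (Σx)²/n = 139 − 121.5 = 17.5
Sxy = Σxy − (Σx)(Σy)/n = 59 − 67.5 = -8.5
b = Sxy/Sxx = -8.5/17.5 = -0.485714

-0.4857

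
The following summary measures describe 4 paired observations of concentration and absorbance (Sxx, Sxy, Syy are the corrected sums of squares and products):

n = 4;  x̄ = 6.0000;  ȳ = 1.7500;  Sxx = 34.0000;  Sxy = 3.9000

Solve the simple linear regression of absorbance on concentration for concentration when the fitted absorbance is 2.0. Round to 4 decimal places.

b = Sxy/Sxx = 3.9/34 = 0.114706
a = ȳ − b·x̄ = 1.75 − 0.114706·6 = 1.061765
Set a + b·x = 2.0: x = (2.0 − 1.061765) / 0.114706 = 8.179487

8.1795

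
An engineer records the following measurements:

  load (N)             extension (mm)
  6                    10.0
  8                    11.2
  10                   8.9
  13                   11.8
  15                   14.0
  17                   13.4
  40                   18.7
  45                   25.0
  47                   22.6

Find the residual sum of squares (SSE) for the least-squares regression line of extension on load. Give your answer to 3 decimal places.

n = 9, Σx = 201, Σy = 135.6, Σxy = 3765, Σx² = 6717, Σy² = 2304.9
Sxx = Σx² − (Σx)²/n = 6717 − 4489 = 2228
Sxy = Σxy − (Σx)(Σy)/n = 3765 − 3028.4 = 736.6
Syy = Σy² − (Σy)²/n = 2304.9 − 2043.04 = 261.86
b = Sxy/Sxx = 736.6/2228 = 0.330610
SSE = Syy − b·Sxy = 261.86 − 0.330610·736.6 = 18.332370

18.332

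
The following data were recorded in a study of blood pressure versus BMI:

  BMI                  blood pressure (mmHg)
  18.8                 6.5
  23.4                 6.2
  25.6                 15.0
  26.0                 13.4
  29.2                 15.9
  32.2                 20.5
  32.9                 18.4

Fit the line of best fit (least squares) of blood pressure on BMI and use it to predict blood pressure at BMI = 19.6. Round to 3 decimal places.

n = 7, Σx = 188.1, Σy = 95.9, Σxy = 2729.42, Σx² = 5204.25
Sxx = Σx² − (Σx)²/n = 5204.25 − 5054.515714 = 149.734286
Sxy = Σxy − (Σx)(Σy)/n = 2729.42 − 2576.97 = 152.45
b = Sxy/Sxx = 152.45/149.734286 = 1.018137
a = ȳ − b·x̄ = 13.7 − 1.018137·26.871429 = -13.658793
ŷ(19.6) = a + b·19.6 = -13.658793 + 1.018137·19.6 = 6.296690

6.297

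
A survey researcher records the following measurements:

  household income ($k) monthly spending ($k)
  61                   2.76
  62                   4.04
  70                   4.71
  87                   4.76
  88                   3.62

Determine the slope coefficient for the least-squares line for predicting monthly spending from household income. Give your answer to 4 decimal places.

n = 5, Σx = 368, Σy = 19.89, Σxy = 1481.22, Σx² = 27778
Sxx = Σx² − (Σx)²/n = 27778 − 27084.8 = 693.2
Sxy = Σxy − (Σx)(Σy)/n = 1481.22 − 1463.904 = 17.316
b = Sxy/Sxx = 17.316/693.2 = 0.024980

0.0250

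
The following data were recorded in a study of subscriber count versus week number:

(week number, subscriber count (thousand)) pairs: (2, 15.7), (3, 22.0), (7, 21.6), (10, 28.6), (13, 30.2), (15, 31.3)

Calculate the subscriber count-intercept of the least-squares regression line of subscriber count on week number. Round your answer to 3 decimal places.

n = 6, Σx = 50, Σy = 149.4, Σxy = 1396.7, Σx² = 556
Sxx = Σx² − (Σx)²/n = 556 − 416.666667 = 139.333333
Sxy = Σxy − (Σx)(Σy)/n = 1396.7 − 1245 = 151.7
b = Sxy/Sxx = 151.7/139.333333 = 1.088756
a = ȳ − b·x̄ = 24.9 − 1.088756·8.333333 = 15.827033

15.827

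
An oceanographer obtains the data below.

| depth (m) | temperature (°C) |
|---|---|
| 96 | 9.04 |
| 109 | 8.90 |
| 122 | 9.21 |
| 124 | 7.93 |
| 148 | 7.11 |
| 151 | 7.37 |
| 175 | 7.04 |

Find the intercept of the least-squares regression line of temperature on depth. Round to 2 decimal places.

12.16

n = 7, Σx = 925, Σy = 56.6, Σxy = 7342.03, Σx² = 126687
Sxx = Σx² − (Σx)²/n = 126687 − 122232.142857 = 4454.857143
Sxy = Σxy − (Σx)(Σy)/n = 7342.03 − 7479.285714 = -137.255714
b = Sxy/Sxx = -137.255714/4454.857143 = -0.030810
a = ȳ − b·x̄ = 8.085714 − (-0.030810)·132.142857 = 12.157082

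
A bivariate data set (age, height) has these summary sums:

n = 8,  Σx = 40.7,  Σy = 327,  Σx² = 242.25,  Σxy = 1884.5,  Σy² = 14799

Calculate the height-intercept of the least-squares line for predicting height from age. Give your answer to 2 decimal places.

Sxx = Σx² − (Σx)²/n = 242.25 − 207.06125 = 35.18875
Sxy = Σxy − (Σx)(Σy)/n = 1884.5 − 1663.6125 = 220.8875
b = Sxy/Sxx = 220.8875/35.18875 = 6.277219
a = ȳ − b·x̄ = 40.875 − 6.277219·5.0875 = 8.939647

8.94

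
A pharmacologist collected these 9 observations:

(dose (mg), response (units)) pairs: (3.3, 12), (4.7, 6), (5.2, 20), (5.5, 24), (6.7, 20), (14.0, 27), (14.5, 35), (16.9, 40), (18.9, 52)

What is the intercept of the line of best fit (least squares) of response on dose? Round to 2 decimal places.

n = 9, Σx = 89.7, Σy = 236, Σxy = 2982.1, Σx² = 1184.23
Sxx = Σx² − (Σx)²/n = 1184.23 − 894.01 = 290.22
Sxy = Σxy − (Σx)(Σy)/n = 2982.1 − 2352.133333 = 629.966667
b = Sxy/Sxx = 629.966667/290.22 = 2.170652
a = ȳ − b·x̄ = 26.222222 − 2.170652·9.966667 = 4.588056

4.59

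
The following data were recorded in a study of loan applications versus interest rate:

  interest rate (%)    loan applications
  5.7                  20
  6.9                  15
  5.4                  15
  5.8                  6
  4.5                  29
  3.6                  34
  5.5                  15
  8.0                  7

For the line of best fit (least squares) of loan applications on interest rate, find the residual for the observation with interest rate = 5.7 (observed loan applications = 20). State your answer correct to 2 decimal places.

n = 8, Σx = 45.4, Σy = 141, Σxy = 724.7, Σx² = 270.36
Sxx = Σx² − (Σx)²/n = 270.36 − 257.645 = 12.715
Sxy = Σxy − (Σx)(Σy)/n = 724.7 − 800.175 = -75.475
b = Sxy/Sxx = -75.475/12.715 = -5.935902
a = ȳ − b·x̄ = 17.625 − (-5.935902)·5.675 = 51.311247
ŷ(5.7) = 51.311247 + (-5.935902)·5.7 = 17.476602
residual = y − ŷ = 20 − 17.476602 = 2.523398

2.52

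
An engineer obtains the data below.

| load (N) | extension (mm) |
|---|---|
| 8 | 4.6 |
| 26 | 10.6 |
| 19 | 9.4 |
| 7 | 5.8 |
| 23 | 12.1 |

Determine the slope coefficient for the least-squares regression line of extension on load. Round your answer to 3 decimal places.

0.347

n = 5, Σx = 83, Σy = 42.5, Σxy = 809.9, Σx² = 1679
Sxx = Σx² − (Σx)²/n = 1679 − 1377.8 = 301.2
Sxy = Σxy − (Σx)(Σy)/n = 809.9 − 705.5 = 104.4
b = Sxy/Sxx = 104.4/301.2 = 0.346614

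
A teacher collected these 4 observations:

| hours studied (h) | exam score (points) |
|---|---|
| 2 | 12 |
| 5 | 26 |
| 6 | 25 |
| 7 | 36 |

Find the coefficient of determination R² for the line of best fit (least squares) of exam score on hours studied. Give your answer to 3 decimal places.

0.914

n = 4, Σx = 20, Σy = 99, Σxy = 556, Σx² = 114, Σy² = 2741
Sxx = Σx² − (Σx)²/n = 114 − 100 = 14
Sxy = Σxy − (Σx)(Σy)/n = 556 − 495 = 61
Syy = Σy² − (Σy)²/n = 2741 − 2450.25 = 290.75
R² = Sxy²/(Sxx·Syy) = (61)²/(14·290.75) = 0.914138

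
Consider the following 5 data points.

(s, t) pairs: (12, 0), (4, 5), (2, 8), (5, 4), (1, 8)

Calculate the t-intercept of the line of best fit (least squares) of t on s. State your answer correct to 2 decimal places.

8.59

n = 5, Σx = 24, Σy = 25, Σxy = 64, Σx² = 190
Sxx = Σx² − (Σx)²/n = 190 − 115.2 = 74.8
Sxy = Σxy − (Σx)(Σy)/n = 64 − 120 = -56
b = Sxy/Sxx = -56/74.8 = -0.748663
a = ȳ − b·x̄ = 5 − (-0.748663)·4.8 = 8.593583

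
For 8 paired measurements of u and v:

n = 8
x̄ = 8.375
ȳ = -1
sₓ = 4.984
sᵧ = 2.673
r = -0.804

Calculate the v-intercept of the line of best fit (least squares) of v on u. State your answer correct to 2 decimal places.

b = r · sᵧ/sₓ = -0.804 · 2.673/4.984 = -0.431198
a = ȳ − b·x̄ = -1 − (-0.431198)·8.375 = 2.611285

2.61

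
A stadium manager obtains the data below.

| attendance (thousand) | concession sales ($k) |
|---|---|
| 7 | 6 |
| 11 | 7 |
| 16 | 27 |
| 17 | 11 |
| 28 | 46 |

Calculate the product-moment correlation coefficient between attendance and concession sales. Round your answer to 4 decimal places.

0.9112

n = 5, Σx = 79, Σy = 97, Σxy = 2026, Σx² = 1499, Σy² = 3051
Sxx = Σx² − (Σx)²/n = 1499 − 1248.2 = 250.8
Sxy = Σxy − (Σx)(Σy)/n = 2026 − 1532.6 = 493.4
Syy = Σy² − (Σy)²/n = 3051 − 1881.8 = 1169.2
r = Sxy/√(Sxx·Syy) = 493.4/√(293235.36) = 493.4/541.512105 = 0.911152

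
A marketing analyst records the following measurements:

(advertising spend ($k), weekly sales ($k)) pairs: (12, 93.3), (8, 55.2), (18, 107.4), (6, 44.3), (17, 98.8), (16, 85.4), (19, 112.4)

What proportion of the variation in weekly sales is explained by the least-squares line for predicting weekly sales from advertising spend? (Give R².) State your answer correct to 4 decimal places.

n = 7, Σx = 96, Σy = 596.8, Σxy = 8941.8, Σx² = 1474, Σy² = 54937.54
Sxx = Σx² − (Σx)²/n = 1474 − 1316.571429 = 157.428571
Sxy = Σxy − (Σx)(Σy)/n = 8941.8 − 8184.685714 = 757.114286
Syy = Σy² − (Σy)²/n = 54937.54 − 50881.462857 = 4056.077143
R² = Sxy²/(Sxx·Syy) = (757.114286)²/(157.428571·4056.077143) = 0.897704

0.8977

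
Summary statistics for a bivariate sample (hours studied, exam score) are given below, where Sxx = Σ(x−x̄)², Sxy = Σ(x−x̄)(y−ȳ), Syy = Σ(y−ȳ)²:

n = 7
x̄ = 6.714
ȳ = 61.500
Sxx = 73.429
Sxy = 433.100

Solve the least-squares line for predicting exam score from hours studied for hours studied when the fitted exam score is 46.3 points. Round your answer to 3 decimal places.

b = Sxy/Sxx = 433.1/73.429 = 5.898215
a = ȳ − b·x̄ = 61.5 − 5.898215·6.714 = 21.899387
Set a + b·x = 46.3: x = (46.3 − 21.899387) / 5.898215 = 4.136949

4.137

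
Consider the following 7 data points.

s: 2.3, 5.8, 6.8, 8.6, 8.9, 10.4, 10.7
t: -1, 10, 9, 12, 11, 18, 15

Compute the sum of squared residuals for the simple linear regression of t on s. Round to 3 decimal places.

n = 7, Σx = 53.5, Σy = 74, Σxy = 665.7, Σx² = 460.99, Σy² = 996
Sxx = Σx² − (Σx)²/n = 460.99 − 408.892857 = 52.097143
Sxy = Σxy − (Σx)(Σy)/n = 665.7 − 565.571429 = 100.128571
Syy = Σy² − (Σy)²/n = 996 − 782.285714 = 213.714286
b = Sxy/Sxx = 100.128571/52.097143 = 1.921959
SSE = Syy − b·Sxy = 213.714286 − 1.921959·100.128571 = 21.271279

21.271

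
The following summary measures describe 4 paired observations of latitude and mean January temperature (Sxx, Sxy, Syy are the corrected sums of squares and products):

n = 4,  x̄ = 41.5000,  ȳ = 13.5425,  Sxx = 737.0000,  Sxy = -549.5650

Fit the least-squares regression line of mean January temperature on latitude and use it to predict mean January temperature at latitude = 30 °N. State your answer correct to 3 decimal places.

b = Sxy/Sxx = -549.565/737 = -0.745678
a = ȳ − b·x̄ = 13.5425 − (-0.745678)·41.5 = 44.488155
ŷ(30) = a + b·30 = 44.488155 + (-0.745678)·30 = 22.117802

22.118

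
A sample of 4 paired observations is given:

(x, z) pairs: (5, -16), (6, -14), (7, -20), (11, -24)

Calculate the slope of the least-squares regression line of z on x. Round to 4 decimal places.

n = 4, Σx = 29, Σy = -74, Σxy = -568, Σx² = 231
Sxx = Σx² − (Σx)²/n = 231 − 210.25 = 20.75
Sxy = Σxy − (Σx)(Σy)/n = -568 − (-536.5) = -31.5
b = Sxy/Sxx = -31.5/20.75 = -1.518072

-1.5181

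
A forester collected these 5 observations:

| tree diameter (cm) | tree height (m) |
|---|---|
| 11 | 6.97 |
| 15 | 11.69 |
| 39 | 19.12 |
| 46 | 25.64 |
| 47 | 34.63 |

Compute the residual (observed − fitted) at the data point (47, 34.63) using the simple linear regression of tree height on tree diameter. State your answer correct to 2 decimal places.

n = 5, Σx = 158, Σy = 98.05, Σxy = 3804.75, Σx² = 6192
Sxx = Σx² − (Σx)²/n = 6192 − 4992.8 = 1199.2
Sxy = Σxy − (Σx)(Σy)/n = 3804.75 − 3098.38 = 706.37
b = Sxy/Sxx = 706.37/1199.2 = 0.589034
a = ȳ − b·x̄ = 19.61 − 0.589034·31.6 = 0.996514
ŷ(47) = 0.996514 + 0.589034·47 = 28.681129
residual = y − ŷ = 34.63 − 28.681129 = 5.948871

5.95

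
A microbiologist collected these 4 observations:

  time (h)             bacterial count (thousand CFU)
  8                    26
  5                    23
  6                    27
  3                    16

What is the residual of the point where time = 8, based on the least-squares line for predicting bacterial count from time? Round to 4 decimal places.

-2.1923

n = 4, Σx = 22, Σy = 92, Σxy = 533, Σx² = 134
Sxx = Σx² − (Σx)²/n = 134 − 121 = 13
Sxy = Σxy − (Σx)(Σy)/n = 533 − 506 = 27
b = Sxy/Sxx = 27/13 = 2.076923
a = ȳ − b·x̄ = 23 − 2.076923·5.5 = 11.576923
ŷ(8) = 11.576923 + 2.076923·8 = 28.192308
residual = y − ŷ = 26 − 28.192308 = -2.192308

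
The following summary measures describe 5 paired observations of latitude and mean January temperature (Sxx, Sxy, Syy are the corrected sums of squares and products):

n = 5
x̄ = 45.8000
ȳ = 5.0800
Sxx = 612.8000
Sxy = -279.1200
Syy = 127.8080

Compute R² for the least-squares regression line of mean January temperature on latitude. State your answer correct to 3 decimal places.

R² = Sxy²/(Sxx·Syy) = (-279.12)²/(612.8·127.808) = 0.994730

0.995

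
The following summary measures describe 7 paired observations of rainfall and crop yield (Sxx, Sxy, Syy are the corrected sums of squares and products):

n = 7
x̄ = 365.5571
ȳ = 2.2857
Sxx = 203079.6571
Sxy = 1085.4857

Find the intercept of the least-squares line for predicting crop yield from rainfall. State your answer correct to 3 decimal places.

b = Sxy/Sxx = 1085.4857/203079.6571 = 0.005345
a = ȳ − b·x̄ = 2.2857 − 0.005345·365.5571 = 0.331752

0.332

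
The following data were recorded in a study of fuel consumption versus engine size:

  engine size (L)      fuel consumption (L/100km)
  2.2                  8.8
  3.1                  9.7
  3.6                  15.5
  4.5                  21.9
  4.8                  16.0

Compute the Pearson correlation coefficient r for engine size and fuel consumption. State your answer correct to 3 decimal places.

n = 5, Σx = 18.2, Σy = 71.9, Σxy = 280.58, Σx² = 70.7, Σy² = 1147.39
Sxx = Σx² − (Σx)²/n = 70.7 − 66.248 = 4.452
Sxy = Σxy − (Σx)(Σy)/n = 280.58 − 261.716 = 18.864
Syy = Σy² − (Σy)²/n = 1147.39 − 1033.922 = 113.468
r = Sxy/√(Sxx·Syy) = 18.864/√(505.159536) = 18.864/22.475754 = 0.839304

0.839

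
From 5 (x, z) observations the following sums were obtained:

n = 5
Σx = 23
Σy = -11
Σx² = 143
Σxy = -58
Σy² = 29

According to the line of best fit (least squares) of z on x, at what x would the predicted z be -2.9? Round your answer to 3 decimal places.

8.119

Sxx = Σx² − (Σx)²/n = 143 − 105.8 = 37.2
Sxy = Σxy − (Σx)(Σy)/n = -58 − (-50.6) = -7.4
b = Sxy/Sxx = -7.4/37.2 = -0.198925
a = ȳ − b·x̄ = -2.2 − (-0.198925)·4.6 = -1.284946
Set a + b·x = -2.9: x = (-2.9 − (-1.284946)) / (-0.198925) = 8.118919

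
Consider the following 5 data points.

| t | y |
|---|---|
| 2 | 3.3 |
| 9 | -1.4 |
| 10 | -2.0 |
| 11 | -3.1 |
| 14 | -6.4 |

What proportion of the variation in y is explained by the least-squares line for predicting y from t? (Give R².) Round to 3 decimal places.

0.976

n = 5, Σx = 46, Σy = -9.6, Σxy = -149.7, Σx² = 502, Σy² = 67.42
Sxx = Σx² − (Σx)²/n = 502 − 423.2 = 78.8
Sxy = Σxy − (Σx)(Σy)/n = -149.7 − (-88.32) = -61.38
Syy = Σy² − (Σy)²/n = 67.42 − 18.432 = 48.988
R² = Sxy²/(Sxx·Syy) = (-61.38)²/(78.8·48.988) = 0.975973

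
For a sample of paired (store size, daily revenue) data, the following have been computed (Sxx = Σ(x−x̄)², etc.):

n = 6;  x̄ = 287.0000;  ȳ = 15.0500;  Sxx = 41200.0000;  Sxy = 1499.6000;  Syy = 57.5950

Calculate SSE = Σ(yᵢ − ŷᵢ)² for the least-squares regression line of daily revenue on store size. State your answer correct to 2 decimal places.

3.01

b = Sxy/Sxx = 1499.6/41200 = 0.036398
SSE = Syy − b·Sxy = 57.595 − 0.036398·1499.6 = 3.012472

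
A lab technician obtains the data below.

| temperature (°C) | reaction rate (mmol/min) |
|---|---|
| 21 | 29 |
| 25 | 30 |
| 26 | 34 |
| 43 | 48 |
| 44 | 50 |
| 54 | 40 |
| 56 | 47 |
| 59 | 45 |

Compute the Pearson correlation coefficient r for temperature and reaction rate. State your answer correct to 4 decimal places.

n = 8, Σx = 328, Σy = 323, Σxy = 13954, Σx² = 15060, Σy² = 13535
Sxx = Σx² − (Σx)²/n = 15060 − 13448 = 1612
Sxy = Σxy − (Σx)(Σy)/n = 13954 − 13243 = 711
Syy = Σy² − (Σy)²/n = 13535 − 13041.125 = 493.875
r = Sxy/√(Sxx·Syy) = 711/√(796126.5) = 711/892.259211 = 0.796854

0.7969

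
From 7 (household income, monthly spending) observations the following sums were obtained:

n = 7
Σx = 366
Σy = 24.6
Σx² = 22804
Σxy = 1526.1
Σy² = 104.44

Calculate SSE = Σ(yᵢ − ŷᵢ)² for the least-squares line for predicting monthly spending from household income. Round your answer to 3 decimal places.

Sxx = Σx² − (Σx)²/n = 22804 − 19136.571429 = 3667.428571
Sxy = Σxy − (Σx)(Σy)/n = 1526.1 − 1286.228571 = 239.871429
Syy = Σy² − (Σy)²/n = 104.44 − 86.451429 = 17.988571
b = Sxy/Sxx = 239.871429/3667.428571 = 0.065406
SSE = Syy − b·Sxy = 17.988571 − 0.065406·239.871429 = 2.299567

2.300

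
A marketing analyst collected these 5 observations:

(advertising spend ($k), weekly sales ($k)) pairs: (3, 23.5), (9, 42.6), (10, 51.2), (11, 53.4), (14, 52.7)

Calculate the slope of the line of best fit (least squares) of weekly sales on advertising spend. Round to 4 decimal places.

n = 5, Σx = 47, Σy = 223.4, Σxy = 2291.1, Σx² = 507
Sxx = Σx² − (Σx)²/n = 507 − 441.8 = 65.2
Sxy = Σxy − (Σx)(Σy)/n = 2291.1 − 2099.96 = 191.14
b = Sxy/Sxx = 191.14/65.2 = 2.931595

2.9316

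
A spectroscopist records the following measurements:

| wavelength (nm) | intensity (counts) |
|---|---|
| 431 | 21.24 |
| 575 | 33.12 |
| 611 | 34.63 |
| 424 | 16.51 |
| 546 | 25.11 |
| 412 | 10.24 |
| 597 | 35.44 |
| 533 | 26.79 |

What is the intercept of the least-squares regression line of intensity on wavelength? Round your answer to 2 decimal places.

-28.79

n = 8, Σx = 4129, Σy = 203.08, Σxy = 109723.3, Σx² = 2177841
Sxx = Σx² − (Σx)²/n = 2177841 − 2131080.125 = 46760.875
Sxy = Σxy − (Σx)(Σy)/n = 109723.3 − 104814.665 = 4908.635
b = Sxy/Sxx = 4908.635/46760.875 = 0.104973
a = ȳ − b·x̄ = 25.385 − 0.104973·516.125 = -28.794252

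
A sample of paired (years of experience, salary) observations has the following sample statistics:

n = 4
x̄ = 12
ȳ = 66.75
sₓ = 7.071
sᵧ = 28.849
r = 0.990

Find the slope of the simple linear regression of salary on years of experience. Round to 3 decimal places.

b = r · sᵧ/sₓ = 0.99 · 28.849/7.071 = 4.039105

4.039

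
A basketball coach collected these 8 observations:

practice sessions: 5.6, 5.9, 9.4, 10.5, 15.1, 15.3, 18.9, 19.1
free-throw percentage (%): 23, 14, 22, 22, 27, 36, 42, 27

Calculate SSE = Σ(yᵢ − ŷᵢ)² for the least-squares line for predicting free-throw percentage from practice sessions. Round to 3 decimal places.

n = 8, Σx = 99.8, Σy = 213, Σxy = 2917.2, Σx² = 1448.9, Σy² = 6211
Sxx = Σx² − (Σx)²/n = 1448.9 − 1245.005 = 203.895
Sxy = Σxy − (Σx)(Σy)/n = 2917.2 − 2657.175 = 260.025
Syy = Σy² − (Σy)²/n = 6211 − 5671.125 = 539.875
b = Sxy/Sxx = 260.025/203.895 = 1.275289
SSE = Syy − b·Sxy = 539.875 − 1.275289·260.025 = 208.268042

208.268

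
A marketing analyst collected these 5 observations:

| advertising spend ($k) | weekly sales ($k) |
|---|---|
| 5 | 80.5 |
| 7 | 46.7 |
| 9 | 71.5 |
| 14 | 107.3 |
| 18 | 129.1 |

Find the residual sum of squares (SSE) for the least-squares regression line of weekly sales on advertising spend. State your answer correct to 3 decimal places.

1048.851

n = 5, Σx = 53, Σy = 435.1, Σxy = 5198.9, Σx² = 675, Σy² = 41953.49
Sxx = Σx² − (Σx)²/n = 675 − 561.8 = 113.2
Sxy = Σxy − (Σx)(Σy)/n = 5198.9 − 4612.06 = 586.84
Syy = Σy² − (Σy)²/n = 41953.49 − 37862.402 = 4091.088
b = Sxy/Sxx = 586.84/113.2 = 5.184099
SSE = Syy − b·Sxy = 4091.088 − 5.184099·586.84 = 1048.851378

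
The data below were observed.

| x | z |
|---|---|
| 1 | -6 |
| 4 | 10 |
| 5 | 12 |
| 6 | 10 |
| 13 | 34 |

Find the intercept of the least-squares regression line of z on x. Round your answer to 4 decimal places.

-6.2538

n = 5, Σx = 29, Σy = 60, Σxy = 596, Σx² = 247
Sxx = Σx² − (Σx)²/n = 247 − 168.2 = 78.8
Sxy = Σxy − (Σx)(Σy)/n = 596 − 348 = 248
b = Sxy/Sxx = 248/78.8 = 3.147208
a = ȳ − b·x̄ = 12 − 3.147208·5.8 = -6.253807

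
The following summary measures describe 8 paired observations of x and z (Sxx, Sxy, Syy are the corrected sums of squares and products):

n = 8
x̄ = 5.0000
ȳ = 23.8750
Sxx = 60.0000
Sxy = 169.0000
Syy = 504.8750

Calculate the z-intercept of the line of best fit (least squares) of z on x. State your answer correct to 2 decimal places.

b = Sxy/Sxx = 169/60 = 2.816667
a = ȳ − b·x̄ = 23.875 − 2.816667·5 = 9.791667

9.79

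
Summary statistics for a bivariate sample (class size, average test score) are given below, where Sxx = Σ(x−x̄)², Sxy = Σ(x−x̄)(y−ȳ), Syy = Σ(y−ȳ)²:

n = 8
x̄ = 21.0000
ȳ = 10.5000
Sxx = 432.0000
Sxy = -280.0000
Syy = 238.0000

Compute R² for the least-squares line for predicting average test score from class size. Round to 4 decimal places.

0.7625

R² = Sxy²/(Sxx·Syy) = (-280)²/(432·238) = 0.762527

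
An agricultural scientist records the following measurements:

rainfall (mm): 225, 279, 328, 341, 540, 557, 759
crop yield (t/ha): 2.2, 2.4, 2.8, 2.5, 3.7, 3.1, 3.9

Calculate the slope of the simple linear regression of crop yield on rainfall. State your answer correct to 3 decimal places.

0.003

n = 7, Σx = 3029, Σy = 20.6, Σxy = 9620.3, Σx² = 1530261
Sxx = Σx² − (Σx)²/n = 1530261 − 1310691.571429 = 219569.428571
Sxy = Σxy − (Σx)(Σy)/n = 9620.3 − 8913.914286 = 706.385714
b = Sxy/Sxx = 706.385714/219569.428571 = 0.003217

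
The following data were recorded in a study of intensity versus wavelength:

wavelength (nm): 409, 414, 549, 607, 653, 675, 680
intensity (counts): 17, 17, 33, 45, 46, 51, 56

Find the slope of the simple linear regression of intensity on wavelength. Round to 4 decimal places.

n = 7, Σx = 3987, Σy = 265, Σxy = 161966, Σx² = 2352961
Sxx = Σx² − (Σx)²/n = 2352961 − 2270881.285714 = 82079.714286
Sxy = Σxy − (Σx)(Σy)/n = 161966 − 150936.428571 = 11029.571429
b = Sxy/Sxx = 11029.571429/82079.714286 = 0.134376

0.1344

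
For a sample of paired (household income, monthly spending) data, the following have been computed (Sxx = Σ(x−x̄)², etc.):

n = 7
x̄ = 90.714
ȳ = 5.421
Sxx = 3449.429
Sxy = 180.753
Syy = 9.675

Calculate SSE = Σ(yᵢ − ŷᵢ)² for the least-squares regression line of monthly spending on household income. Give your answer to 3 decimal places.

0.203

b = Sxy/Sxx = 180.753/3449.429 = 0.052401
SSE = Syy − b·Sxy = 9.675 − 0.052401·180.753 = 0.203390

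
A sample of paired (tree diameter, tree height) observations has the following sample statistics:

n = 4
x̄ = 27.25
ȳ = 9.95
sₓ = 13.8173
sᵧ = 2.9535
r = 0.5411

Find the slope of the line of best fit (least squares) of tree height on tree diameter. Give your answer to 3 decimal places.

b = r · sᵧ/sₓ = 0.5411 · 2.9535/13.8173 = 0.115662

0.116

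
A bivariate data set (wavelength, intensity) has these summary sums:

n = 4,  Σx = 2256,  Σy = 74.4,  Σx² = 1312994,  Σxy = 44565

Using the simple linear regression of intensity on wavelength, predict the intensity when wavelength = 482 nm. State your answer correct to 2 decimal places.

Sxx = Σx² − (Σx)²/n = 1312994 − 1272384 = 40610
Sxy = Σxy − (Σx)(Σy)/n = 44565 − 41961.6 = 2603.4
b = Sxy/Sxx = 2603.4/40610 = 0.064107
a = ȳ − b·x̄ = 18.6 − 0.064107·564 = -17.556553
ŷ(482) = a + b·482 = -17.556553 + 0.064107·482 = 13.343196

13.34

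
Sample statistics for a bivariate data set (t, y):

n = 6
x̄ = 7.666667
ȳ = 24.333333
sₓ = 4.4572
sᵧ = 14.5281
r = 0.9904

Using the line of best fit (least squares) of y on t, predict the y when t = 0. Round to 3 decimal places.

b = r · sᵧ/sₓ = 0.9904 · 14.5281/4.4572 = 3.228177
a = ȳ − b·x̄ = 24.333333 − 3.228177·7.666667 = -0.416025
ŷ(0) = a + b·0 = -0.416025 + 3.228177·0 = -0.416025

-0.416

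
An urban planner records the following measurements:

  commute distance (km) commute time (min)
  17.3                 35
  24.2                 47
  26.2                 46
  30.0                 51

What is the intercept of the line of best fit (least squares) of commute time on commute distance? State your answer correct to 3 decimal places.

14.300

n = 4, Σx = 97.7, Σy = 179, Σxy = 4478.1, Σx² = 2471.37
Sxx = Σx² − (Σx)²/n = 2471.37 − 2386.3225 = 85.0475
Sxy = Σxy − (Σx)(Σy)/n = 4478.1 − 4372.075 = 106.025
b = Sxy/Sxx = 106.025/85.0475 = 1.246656
a = ȳ − b·x̄ = 44.75 − 1.246656·24.425 = 14.300420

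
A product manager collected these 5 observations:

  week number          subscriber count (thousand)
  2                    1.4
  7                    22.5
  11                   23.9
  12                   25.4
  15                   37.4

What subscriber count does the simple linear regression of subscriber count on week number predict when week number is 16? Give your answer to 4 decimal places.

38.3826

n = 5, Σx = 47, Σy = 110.6, Σxy = 1289, Σx² = 543
Sxx = Σx² − (Σx)²/n = 543 − 441.8 = 101.2
Sxy = Σxy − (Σx)(Σy)/n = 1289 − 1039.64 = 249.36
b = Sxy/Sxx = 249.36/101.2 = 2.464032
a = ȳ − b·x̄ = 22.12 − 2.464032·9.4 = -1.041897
ŷ(16) = a + b·16 = -1.041897 + 2.464032·16 = 38.382609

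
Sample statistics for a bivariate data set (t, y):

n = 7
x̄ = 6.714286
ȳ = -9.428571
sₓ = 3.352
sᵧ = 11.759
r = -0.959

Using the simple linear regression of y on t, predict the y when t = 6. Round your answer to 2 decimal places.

b = r · sᵧ/sₓ = -0.959 · 11.759/3.352 = -3.364225
a = ȳ − b·x̄ = -9.428571 − (-3.364225)·6.714286 = 13.159795
ŷ(6) = a + b·6 = 13.159795 + (-3.364225)·6 = -7.025552

-7.03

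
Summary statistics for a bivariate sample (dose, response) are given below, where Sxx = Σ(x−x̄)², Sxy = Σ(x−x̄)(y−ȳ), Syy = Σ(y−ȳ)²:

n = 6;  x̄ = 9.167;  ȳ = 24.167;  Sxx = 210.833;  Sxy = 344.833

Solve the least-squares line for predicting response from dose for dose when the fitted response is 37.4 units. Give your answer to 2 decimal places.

b = Sxy/Sxx = 344.833/210.833 = 1.635574
a = ȳ − b·x̄ = 24.167 − 1.635574·9.167 = 9.173692
Set a + b·x = 37.4: x = (37.4 − 9.173692) / 1.635574 = 17.257737

17.26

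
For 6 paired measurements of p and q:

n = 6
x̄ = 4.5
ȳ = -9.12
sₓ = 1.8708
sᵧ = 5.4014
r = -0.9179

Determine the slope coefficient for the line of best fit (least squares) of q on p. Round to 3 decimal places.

b = r · sᵧ/sₓ = -0.9179 · 5.4014/1.8708 = -2.650174

-2.650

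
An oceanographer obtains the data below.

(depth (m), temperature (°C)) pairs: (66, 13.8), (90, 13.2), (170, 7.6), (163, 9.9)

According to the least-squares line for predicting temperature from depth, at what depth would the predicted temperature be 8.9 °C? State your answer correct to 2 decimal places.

n = 4, Σx = 489, Σy = 44.5, Σxy = 5004.5, Σx² = 67925
Sxx = Σx² − (Σx)²/n = 67925 − 59780.25 = 8144.75
Sxy = Σxy − (Σx)(Σy)/n = 5004.5 − 5440.125 = -435.625
b = Sxy/Sxx = -435.625/8144.75 = -0.053485
a = ȳ − b·x̄ = 11.125 − (-0.053485)·122.25 = 17.663587
Set a + b·x = 8.9: x = (8.9 − 17.663587) / (-0.053485) = 163.850158

163.85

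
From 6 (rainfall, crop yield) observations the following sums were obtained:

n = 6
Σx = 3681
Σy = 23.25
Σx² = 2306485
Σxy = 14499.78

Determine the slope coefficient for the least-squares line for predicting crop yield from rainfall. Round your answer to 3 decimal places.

0.005

Sxx = Σx² − (Σx)²/n = 2306485 − 2258293.5 = 48191.5
Sxy = Σxy − (Σx)(Σy)/n = 14499.78 − 14263.875 = 235.905
b = Sxy/Sxx = 235.905/48191.5 = 0.004895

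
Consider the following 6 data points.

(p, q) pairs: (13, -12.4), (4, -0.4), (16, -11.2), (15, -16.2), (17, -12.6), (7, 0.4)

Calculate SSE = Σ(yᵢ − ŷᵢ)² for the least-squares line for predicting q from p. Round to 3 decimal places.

n = 6, Σx = 72, Σy = -52.4, Σxy = -796.4, Σx² = 1004, Σy² = 700.72
Sxx = Σx² − (Σx)²/n = 1004 − 864 = 140
Sxy = Σxy − (Σx)(Σy)/n = -796.4 − (-628.8) = -167.6
Syy = Σy² − (Σy)²/n = 700.72 − 457.626667 = 243.093333
b = Sxy/Sxx = -167.6/140 = -1.197143
SSE = Syy − b·Sxy = 243.093333 − (-1.197143)·(-167.6) = 42.452190

42.452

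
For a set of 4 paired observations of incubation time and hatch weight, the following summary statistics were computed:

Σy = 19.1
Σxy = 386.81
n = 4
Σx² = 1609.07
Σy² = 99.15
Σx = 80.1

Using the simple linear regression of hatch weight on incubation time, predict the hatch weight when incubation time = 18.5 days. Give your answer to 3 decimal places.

3.471

Sxx = Σx² − (Σx)²/n = 1609.07 − 1604.0025 = 5.0675
Sxy = Σxy − (Σx)(Σy)/n = 386.81 − 382.4775 = 4.3325
b = Sxy/Sxx = 4.3325/5.0675 = 0.854958
a = ȳ − b·x̄ = 4.775 − 0.854958·20.025 = -12.345535
ŷ(18.5) = a + b·18.5 = -12.345535 + 0.854958·18.5 = 3.471189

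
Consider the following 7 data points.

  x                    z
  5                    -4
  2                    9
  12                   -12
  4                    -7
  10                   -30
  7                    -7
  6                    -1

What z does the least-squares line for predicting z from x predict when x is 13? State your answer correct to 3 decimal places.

-24.217

n = 7, Σx = 46, Σy = -52, Σxy = -529, Σx² = 374
Sxx = Σx² − (Σx)²/n = 374 − 302.285714 = 71.714286
Sxy = Σxy − (Σx)(Σy)/n = -529 − (-341.714286) = -187.285714
b = Sxy/Sxx = -187.285714/71.714286 = -2.611554
a = ȳ − b·x̄ = -7.428571 − (-2.611554)·6.571429 = 9.733068
ŷ(13) = a + b·13 = 9.733068 + (-2.611554)·13 = -24.217131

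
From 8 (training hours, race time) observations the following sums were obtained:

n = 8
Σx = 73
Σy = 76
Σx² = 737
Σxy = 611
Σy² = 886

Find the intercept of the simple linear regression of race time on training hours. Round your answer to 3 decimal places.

Sxx = Σx² − (Σx)²/n = 737 − 666.125 = 70.875
Sxy = Σxy − (Σx)(Σy)/n = 611 − 693.5 = -82.5
b = Sxy/Sxx = -82.5/70.875 = -1.164021
a = ȳ − b·x̄ = 9.5 − (-1.164021)·9.125 = 20.121693

20.122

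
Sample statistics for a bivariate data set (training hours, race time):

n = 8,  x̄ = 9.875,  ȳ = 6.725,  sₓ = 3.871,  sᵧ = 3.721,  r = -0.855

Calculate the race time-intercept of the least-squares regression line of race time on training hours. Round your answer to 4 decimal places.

14.8410

b = r · sᵧ/sₓ = -0.855 · 3.721/3.871 = -0.821869
a = ȳ − b·x̄ = 6.725 − (-0.821869)·9.875 = 14.840957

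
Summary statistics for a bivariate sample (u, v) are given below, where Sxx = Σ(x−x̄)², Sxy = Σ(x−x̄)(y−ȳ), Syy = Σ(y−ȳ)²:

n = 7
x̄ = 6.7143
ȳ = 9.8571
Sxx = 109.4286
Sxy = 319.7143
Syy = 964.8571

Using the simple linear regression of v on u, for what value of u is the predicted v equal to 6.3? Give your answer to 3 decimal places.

5.497

b = Sxy/Sxx = 319.7143/109.4286 = 2.921670
a = ȳ − b·x̄ = 9.8571 − 2.921670·6.7143 = -9.759871
Set a + b·x = 6.3: x = (6.3 − (-9.759871)) / 2.921670 = 5.496812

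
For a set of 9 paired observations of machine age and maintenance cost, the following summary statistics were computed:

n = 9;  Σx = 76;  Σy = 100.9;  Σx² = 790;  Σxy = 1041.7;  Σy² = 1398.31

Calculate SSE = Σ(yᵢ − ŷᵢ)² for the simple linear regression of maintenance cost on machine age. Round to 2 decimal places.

Sxx = Σx² − (Σx)²/n = 790 − 641.777778 = 148.222222
Sxy = Σxy − (Σx)(Σy)/n = 1041.7 − 852.044444 = 189.655556
Syy = Σy² − (Σy)²/n = 1398.31 − 1131.201111 = 267.108889
b = Sxy/Sxx = 189.655556/148.222222 = 1.279535
SSE = Syy − b·Sxy = 267.108889 − 1.279535·189.655556 = 24.437924

24.44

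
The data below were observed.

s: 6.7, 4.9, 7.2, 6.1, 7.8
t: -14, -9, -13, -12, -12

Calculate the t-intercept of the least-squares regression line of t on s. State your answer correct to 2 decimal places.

-4.18

n = 5, Σx = 32.7, Σy = -60, Σxy = -398.3, Σx² = 218.79
Sxx = Σx² − (Σx)²/n = 218.79 − 213.858 = 4.932
Sxy = Σxy − (Σx)(Σy)/n = -398.3 − (-392.4) = -5.9
b = Sxy/Sxx = -5.9/4.932 = -1.196269
a = ȳ − b·x̄ = -12 − (-1.196269)·6.54 = -4.176399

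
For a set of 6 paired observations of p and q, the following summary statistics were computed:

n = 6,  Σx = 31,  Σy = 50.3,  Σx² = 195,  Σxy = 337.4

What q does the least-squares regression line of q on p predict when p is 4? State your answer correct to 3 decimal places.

5.787

Sxx = Σx² − (Σx)²/n = 195 − 160.166667 = 34.833333
Sxy = Σxy − (Σx)(Σy)/n = 337.4 − 259.883333 = 77.516667
b = Sxy/Sxx = 77.516667/34.833333 = 2.225359
a = ȳ − b·x̄ = 8.383333 − 2.225359·5.166667 = -3.114354
ŷ(4) = a + b·4 = -3.114354 + 2.225359·4 = 5.787081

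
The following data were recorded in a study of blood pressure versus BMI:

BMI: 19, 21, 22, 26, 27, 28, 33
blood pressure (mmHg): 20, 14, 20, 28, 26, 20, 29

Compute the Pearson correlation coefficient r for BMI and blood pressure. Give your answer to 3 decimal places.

n = 7, Σx = 176, Σy = 157, Σxy = 4061, Σx² = 4564, Σy² = 3697
Sxx = Σx² − (Σx)²/n = 4564 − 4425.142857 = 138.857143
Sxy = Σxy − (Σx)(Σy)/n = 4061 − 3947.428571 = 113.571429
Syy = Σy² − (Σy)²/n = 3697 − 3521.285714 = 175.714286
r = Sxy/√(Sxx·Syy) = 113.571429/√(24399.183673) = 113.571429/156.202380 = 0.727079

0.727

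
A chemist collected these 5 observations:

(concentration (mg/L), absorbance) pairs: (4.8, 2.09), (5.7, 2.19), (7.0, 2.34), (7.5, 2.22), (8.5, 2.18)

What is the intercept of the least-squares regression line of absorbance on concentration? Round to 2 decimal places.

n = 5, Σx = 33.5, Σy = 11.02, Σxy = 74.075, Σx² = 233.03
Sxx = Σx² − (Σx)²/n = 233.03 − 224.45 = 8.58
Sxy = Σxy − (Σx)(Σy)/n = 74.075 − 73.834 = 0.241
b = Sxy/Sxx = 0.241/8.58 = 0.028089
a = ȳ − b·x̄ = 2.204 − 0.028089·6.7 = 2.015807

2.02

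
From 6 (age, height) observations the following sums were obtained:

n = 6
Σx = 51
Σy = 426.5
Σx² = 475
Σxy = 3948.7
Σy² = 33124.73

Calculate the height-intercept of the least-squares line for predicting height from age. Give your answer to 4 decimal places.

Sxx = Σx² − (Σx)²/n = 475 − 433.5 = 41.5
Sxy = Σxy − (Σx)(Σy)/n = 3948.7 − 3625.25 = 323.45
b = Sxy/Sxx = 323.45/41.5 = 7.793976
a = ȳ − b·x̄ = 71.083333 − 7.793976·8.5 = 4.834538

4.8345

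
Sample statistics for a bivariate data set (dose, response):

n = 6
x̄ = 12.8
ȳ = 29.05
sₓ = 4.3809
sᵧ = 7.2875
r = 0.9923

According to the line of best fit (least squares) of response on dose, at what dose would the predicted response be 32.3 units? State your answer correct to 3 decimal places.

b = r · sᵧ/sₓ = 0.9923 · 7.2875/4.3809 = 1.650662
a = ȳ − b·x̄ = 29.05 − 1.650662·12.8 = 7.921523
Set a + b·x = 32.3: x = (32.3 − 7.921523) / 1.650662 = 14.768907

14.769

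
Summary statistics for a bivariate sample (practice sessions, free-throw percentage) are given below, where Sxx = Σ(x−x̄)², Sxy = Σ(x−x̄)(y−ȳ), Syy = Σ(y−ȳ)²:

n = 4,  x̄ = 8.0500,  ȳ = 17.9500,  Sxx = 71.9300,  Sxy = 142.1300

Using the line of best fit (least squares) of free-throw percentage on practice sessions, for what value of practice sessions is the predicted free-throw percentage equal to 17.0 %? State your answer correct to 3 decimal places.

b = Sxy/Sxx = 142.13/71.93 = 1.975949
a = ȳ − b·x̄ = 17.95 − 1.975949·8.05 = 2.043612
Set a + b·x = 17.0: x = (17.0 − 2.043612) / 1.975949 = 7.569218

7.569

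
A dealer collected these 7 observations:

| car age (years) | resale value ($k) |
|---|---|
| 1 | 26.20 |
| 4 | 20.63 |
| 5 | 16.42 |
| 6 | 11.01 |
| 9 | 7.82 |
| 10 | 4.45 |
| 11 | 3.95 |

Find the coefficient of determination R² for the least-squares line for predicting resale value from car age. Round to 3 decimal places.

0.963

n = 7, Σx = 46, Σy = 90.48, Σxy = 415.21, Σx² = 380, Σy² = 1599.4308
Sxx = Σx² − (Σx)²/n = 380 − 302.285714 = 77.714286
Sxy = Σxy − (Σx)(Σy)/n = 415.21 − 594.582857 = -179.372857
Syy = Σy² − (Σy)²/n = 1599.4308 − 1169.518629 = 429.912171
R² = Sxy²/(Sxx·Syy) = (-179.372857)²/(77.714286·429.912171) = 0.963015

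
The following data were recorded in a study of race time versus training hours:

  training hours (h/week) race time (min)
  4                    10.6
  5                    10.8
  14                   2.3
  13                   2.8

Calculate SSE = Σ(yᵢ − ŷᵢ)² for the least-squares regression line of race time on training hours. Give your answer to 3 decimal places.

n = 4, Σx = 36, Σy = 26.5, Σxy = 165, Σx² = 406, Σy² = 242.13
Sxx = Σx² − (Σx)²/n = 406 − 324 = 82
Sxy = Σxy − (Σx)(Σy)/n = 165 − 238.5 = -73.5
Syy = Σy² − (Σy)²/n = 242.13 − 175.5625 = 66.5675
b = Sxy/Sxx = -73.5/82 = -0.896341
SSE = Syy − b·Sxy = 66.5675 − (-0.896341)·(-73.5) = 0.686402

0.686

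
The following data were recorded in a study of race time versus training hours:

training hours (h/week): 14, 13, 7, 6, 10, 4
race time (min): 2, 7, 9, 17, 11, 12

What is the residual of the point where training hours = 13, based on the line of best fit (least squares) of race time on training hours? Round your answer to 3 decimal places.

n = 6, Σx = 54, Σy = 58, Σxy = 442, Σx² = 566
Sxx = Σx² − (Σx)²/n = 566 − 486 = 80
Sxy = Σxy − (Σx)(Σy)/n = 442 − 522 = -80
b = Sxy/Sxx = -80/80 = -1
a = ȳ − b·x̄ = 9.666667 − (-1)·9 = 18.666667
ŷ(13) = 18.666667 + (-1)·13 = 5.666667
residual = y − ŷ = 7 − 5.666667 = 1.333333

1.333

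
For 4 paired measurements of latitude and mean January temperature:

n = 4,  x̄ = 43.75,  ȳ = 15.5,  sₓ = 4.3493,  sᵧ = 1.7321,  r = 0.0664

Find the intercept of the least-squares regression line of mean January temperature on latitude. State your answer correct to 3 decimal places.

b = r · sᵧ/sₓ = 0.0664 · 1.7321/4.3493 = 0.026444
a = ȳ − b·x̄ = 15.5 − 0.026444·43.75 = 14.343090

14.343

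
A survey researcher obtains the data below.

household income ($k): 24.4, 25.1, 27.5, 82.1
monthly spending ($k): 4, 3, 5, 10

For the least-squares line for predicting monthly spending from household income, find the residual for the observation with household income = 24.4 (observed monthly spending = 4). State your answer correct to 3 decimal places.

n = 4, Σx = 159.1, Σy = 22, Σxy = 1131.4, Σx² = 8722.03
Sxx = Σx² − (Σx)²/n = 8722.03 − 6328.2025 = 2393.8275
Sxy = Σxy − (Σx)(Σy)/n = 1131.4 − 875.05 = 256.35
b = Sxy/Sxx = 256.35/2393.8275 = 0.107088
a = ȳ − b·x̄ = 5.5 − 0.107088·39.775 = 1.240578
ŷ(24.4) = 1.240578 + 0.107088·24.4 = 3.853523
residual = y − ŷ = 4 − 3.853523 = 0.146477

0.146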